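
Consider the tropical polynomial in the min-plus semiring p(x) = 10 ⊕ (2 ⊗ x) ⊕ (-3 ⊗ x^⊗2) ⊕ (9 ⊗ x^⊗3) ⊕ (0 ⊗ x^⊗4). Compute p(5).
p(5) = 7

A tropical monomial a ⊗ x^⊗i evaluates to a + i · x. Evaluating each term at x = 5:
  Term 0 contributes 10 + 0 · 5 = 10
  Term 1 contributes 2 + 1 · 5 = 7
  Term 2 contributes -3 + 2 · 5 = 7
  Term 3 contributes 9 + 3 · 5 = 24
  Term 4 contributes 0 + 4 · 5 = 20
p(5) = ⊕ of these = min[10, 7, 7, 24, 20] = 7.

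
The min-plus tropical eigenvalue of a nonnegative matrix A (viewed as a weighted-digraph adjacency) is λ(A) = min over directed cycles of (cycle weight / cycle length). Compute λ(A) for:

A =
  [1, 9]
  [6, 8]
λ(A) = 1

Enumerate directed cycles and compute their means (weight / length). Sample:
  cycle 0 → 0: weight = 1, length = 1, mean = 1/1 ≈ 1.000
  cycle 1 → 1: weight = 8, length = 1, mean = 8/1 ≈ 8.000
  cycle 0 → 1 → 0: weight = 15, length = 2, mean = 15/2 ≈ 7.500
  cycle 1 → 0 → 1: weight = 15, length = 2, mean = 15/2 ≈ 7.500
Minimum mean = 1.000, attained e.g. along the cycle 0 → 0 with weight 1 and length 1. So λ(A) = 1/1 = 1.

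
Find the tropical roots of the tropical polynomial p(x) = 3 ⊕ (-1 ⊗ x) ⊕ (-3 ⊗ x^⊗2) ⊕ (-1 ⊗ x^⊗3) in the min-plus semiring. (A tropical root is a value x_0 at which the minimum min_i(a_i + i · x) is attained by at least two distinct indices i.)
Roots: {-2, 2, 4}

Each tropical root is a break point of the lower envelope of the lines y = a_i + i · x (there are 4 lines, with slopes 0, 1, ..., 3). Only the lines that attain the minimum somewhere contribute to roots; other lines are dominated. Here the surviving (envelope) indices are i = 3, i = 2, i = 1, i = 0.
Intersections between consecutive envelope lines give the roots: for adjacent envelope indices i < j the intersection is x = (a_i − a_j) / (j − i). Reading off the sorted break points: {-2, 2, 4}.
Verification: at each break x_0, at least two indices attain the minimum of min_i(a_i + i · x_0).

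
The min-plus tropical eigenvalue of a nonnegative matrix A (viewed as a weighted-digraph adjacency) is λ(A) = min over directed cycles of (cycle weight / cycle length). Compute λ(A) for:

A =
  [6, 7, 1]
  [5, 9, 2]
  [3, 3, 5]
λ(A) = 2

Enumerate directed cycles and compute their means (weight / length). Sample:
  cycle 0 → 0: weight = 6, length = 1, mean = 6/1 ≈ 6.000
  cycle 1 → 1: weight = 9, length = 1, mean = 9/1 ≈ 9.000
  cycle 2 → 2: weight = 5, length = 1, mean = 5/1 ≈ 5.000
  cycle 0 → 1 → 0: weight = 12, length = 2, mean = 12/2 ≈ 6.000
  cycle 0 → 2 → 0: weight = 4, length = 2, mean = 4/2 ≈ 2.000
  cycle 1 → 0 → 1: weight = 12, length = 2, mean = 12/2 ≈ 6.000
Minimum mean = 2.000, attained e.g. along the cycle 0 → 2 → 0 with weight 4 and length 2. So λ(A) = 4/2 = 2.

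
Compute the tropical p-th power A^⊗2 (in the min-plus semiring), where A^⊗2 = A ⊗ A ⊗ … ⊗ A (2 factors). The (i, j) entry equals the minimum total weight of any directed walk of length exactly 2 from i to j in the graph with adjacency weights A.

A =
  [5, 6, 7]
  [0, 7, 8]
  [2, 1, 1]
A^⊗2 =
  [6, 8, 8]
  [5, 6, 7]
  [1, 2, 2]

Each entry (A^⊗2)_ij equals the minimum over all length-2 walks i = v_0 → v_1 → … → v_2 = j of Σ_t A[v_t][v_{t+1}]. For example, for (i, j) = (0, 2) we minimise over 3 possible intermediate vertex sequences; the minimum is 8, attained along the walk 0 → 2 → 2.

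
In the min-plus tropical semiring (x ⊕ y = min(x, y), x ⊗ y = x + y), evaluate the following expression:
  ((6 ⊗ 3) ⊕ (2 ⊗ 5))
((6 ⊗ 3) ⊕ (2 ⊗ 5)) = 7

Expand innermost to outermost. Recall ⊕ takes the minimum of its arguments and ⊗ takes their sum. Working out the expression ((6 ⊗ 3) ⊕ (2 ⊗ 5)) gives 7.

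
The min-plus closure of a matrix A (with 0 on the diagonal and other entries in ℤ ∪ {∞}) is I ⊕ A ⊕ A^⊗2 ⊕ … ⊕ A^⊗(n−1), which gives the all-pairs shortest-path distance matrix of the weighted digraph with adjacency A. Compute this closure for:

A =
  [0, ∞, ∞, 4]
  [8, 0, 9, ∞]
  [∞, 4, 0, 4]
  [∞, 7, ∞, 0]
Closure =
  [0, 11, 20, 4]
  [8, 0, 9, 12]
  [12, 4, 0, 4]
  [15, 7, 16, 0]

This is the Floyd-Warshall all-pairs shortest-path computation. For each intermediate vertex k = 0, 1, …, 3, update dist[i][j] ← min(dist[i][j], dist[i][k] + dist[k][j]). The final matrix gives, for each (i, j), the minimum total weight of any directed path from i to j (possibly empty when i = j).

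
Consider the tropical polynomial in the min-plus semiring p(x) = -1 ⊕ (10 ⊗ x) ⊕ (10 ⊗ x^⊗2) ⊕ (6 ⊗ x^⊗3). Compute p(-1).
p(-1) = -1

A tropical monomial a ⊗ x^⊗i evaluates to a + i · x. Evaluating each term at x = -1:
  Term 0 contributes -1 + 0 · -1 = -1
  Term 1 contributes 10 + 1 · -1 = 9
  Term 2 contributes 10 + 2 · -1 = 8
  Term 3 contributes 6 + 3 · -1 = 3
p(-1) = ⊕ of these = min[-1, 9, 8, 3] = -1.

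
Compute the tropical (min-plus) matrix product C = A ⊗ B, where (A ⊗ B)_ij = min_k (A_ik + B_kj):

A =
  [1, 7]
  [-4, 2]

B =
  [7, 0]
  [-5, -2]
A ⊗ B =
  [2, 1]
  [-3, -4]

Apply the min-plus product entry-by-entry:
  C[0][0] = min over k of (A[0][0] + B[0][0] = 1 + 7 = 8, A[0][1] + B[1][0] = 7 + -5 = 2) = 2 (attained at k = 1)
  C[0][1] = min over k of (A[0][0] + B[0][1] = 1 + 0 = 1, A[0][1] + B[1][1] = 7 + -2 = 5) = 1 (attained at k = 0)
  C[1][0] = min over k of (A[1][0] + B[0][0] = -4 + 7 = 3, A[1][1] + B[1][0] = 2 + -5 = -3) = -3 (attained at k = 1)
  C[1][1] = min over k of (A[1][0] + B[0][1] = -4 + 0 = -4, A[1][1] + B[1][1] = 2 + -2 = 0) = -4 (attained at k = 0)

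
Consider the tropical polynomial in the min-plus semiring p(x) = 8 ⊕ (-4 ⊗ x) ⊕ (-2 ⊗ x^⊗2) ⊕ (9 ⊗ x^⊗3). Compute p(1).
p(1) = -3

A tropical monomial a ⊗ x^⊗i evaluates to a + i · x. Evaluating each term at x = 1:
  Term 0 contributes 8 + 0 · 1 = 8
  Term 1 contributes -4 + 1 · 1 = -3
  Term 2 contributes -2 + 2 · 1 = 0
  Term 3 contributes 9 + 3 · 1 = 12
p(1) = ⊕ of these = min[8, -3, 0, 12] = -3.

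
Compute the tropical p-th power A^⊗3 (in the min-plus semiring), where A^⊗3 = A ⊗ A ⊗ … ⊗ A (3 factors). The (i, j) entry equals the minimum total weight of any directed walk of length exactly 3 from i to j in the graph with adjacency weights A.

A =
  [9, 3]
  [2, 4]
A^⊗3 =
  [9, 8]
  [7, 9]

Each entry (A^⊗3)_ij equals the minimum over all length-3 walks i = v_0 → v_1 → … → v_3 = j of Σ_t A[v_t][v_{t+1}]. For example, for (i, j) = (0, 1) we minimise over 4 possible intermediate vertex sequences; the minimum is 8, attained along the walk 0 → 1 → 0 → 1.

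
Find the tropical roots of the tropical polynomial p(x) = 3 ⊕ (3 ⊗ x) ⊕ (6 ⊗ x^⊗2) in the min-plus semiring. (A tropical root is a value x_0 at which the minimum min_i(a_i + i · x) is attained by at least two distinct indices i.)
Roots: {-3, 0}

Each tropical root is a break point of the lower envelope of the lines y = a_i + i · x (there are 3 lines, with slopes 0, 1, ..., 2). Only the lines that attain the minimum somewhere contribute to roots; other lines are dominated. Here the surviving (envelope) indices are i = 2, i = 1, i = 0.
Intersections between consecutive envelope lines give the roots: for adjacent envelope indices i < j the intersection is x = (a_i − a_j) / (j − i). Reading off the sorted break points: {-3, 0}.
Verification: at each break x_0, at least two indices attain the minimum of min_i(a_i + i · x_0).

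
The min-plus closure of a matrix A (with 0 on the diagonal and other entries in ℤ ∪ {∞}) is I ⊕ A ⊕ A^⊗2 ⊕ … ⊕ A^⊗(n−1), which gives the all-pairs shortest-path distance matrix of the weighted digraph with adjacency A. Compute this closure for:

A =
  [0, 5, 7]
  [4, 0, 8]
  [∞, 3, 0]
Closure =
  [0, 5, 7]
  [4, 0, 8]
  [7, 3, 0]

This is the Floyd-Warshall all-pairs shortest-path computation. For each intermediate vertex k = 0, 1, …, 2, update dist[i][j] ← min(dist[i][j], dist[i][k] + dist[k][j]). The final matrix gives, for each (i, j), the minimum total weight of any directed path from i to j (possibly empty when i = j).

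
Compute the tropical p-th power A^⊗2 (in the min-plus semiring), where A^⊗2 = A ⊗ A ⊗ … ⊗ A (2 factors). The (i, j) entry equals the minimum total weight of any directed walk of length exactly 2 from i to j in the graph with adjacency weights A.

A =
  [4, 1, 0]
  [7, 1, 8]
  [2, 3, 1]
A^⊗2 =
  [2, 2, 1]
  [8, 2, 7]
  [3, 3, 2]

Each entry (A^⊗2)_ij equals the minimum over all length-2 walks i = v_0 → v_1 → … → v_2 = j of Σ_t A[v_t][v_{t+1}]. For example, for (i, j) = (0, 2) we minimise over 3 possible intermediate vertex sequences; the minimum is 1, attained along the walk 0 → 2 → 2.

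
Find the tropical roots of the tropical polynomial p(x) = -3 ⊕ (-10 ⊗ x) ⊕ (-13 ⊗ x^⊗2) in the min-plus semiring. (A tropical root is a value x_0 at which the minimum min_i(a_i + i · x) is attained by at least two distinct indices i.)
Roots: {3, 7}

Each tropical root is a break point of the lower envelope of the lines y = a_i + i · x (there are 3 lines, with slopes 0, 1, ..., 2). Only the lines that attain the minimum somewhere contribute to roots; other lines are dominated. Here the surviving (envelope) indices are i = 2, i = 1, i = 0.
Intersections between consecutive envelope lines give the roots: for adjacent envelope indices i < j the intersection is x = (a_i − a_j) / (j − i). Reading off the sorted break points: {3, 7}.
Verification: at each break x_0, at least two indices attain the minimum of min_i(a_i + i · x_0).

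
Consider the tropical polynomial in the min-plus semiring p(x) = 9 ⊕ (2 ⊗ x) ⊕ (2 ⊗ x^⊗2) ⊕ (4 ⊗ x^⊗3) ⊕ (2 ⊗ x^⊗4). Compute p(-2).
p(-2) = -6

A tropical monomial a ⊗ x^⊗i evaluates to a + i · x. Evaluating each term at x = -2:
  Term 0 contributes 9 + 0 · -2 = 9
  Term 1 contributes 2 + 1 · -2 = 0
  Term 2 contributes 2 + 2 · -2 = -2
  Term 3 contributes 4 + 3 · -2 = -2
  Term 4 contributes 2 + 4 · -2 = -6
p(-2) = ⊕ of these = min[9, 0, -2, -2, -6] = -6.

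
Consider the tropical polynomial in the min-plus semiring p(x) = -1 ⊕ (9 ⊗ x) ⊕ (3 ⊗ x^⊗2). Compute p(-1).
p(-1) = -1

A tropical monomial a ⊗ x^⊗i evaluates to a + i · x. Evaluating each term at x = -1:
  Term 0 contributes -1 + 0 · -1 = -1
  Term 1 contributes 9 + 1 · -1 = 8
  Term 2 contributes 3 + 2 · -1 = 1
p(-1) = ⊕ of these = min[-1, 8, 1] = -1.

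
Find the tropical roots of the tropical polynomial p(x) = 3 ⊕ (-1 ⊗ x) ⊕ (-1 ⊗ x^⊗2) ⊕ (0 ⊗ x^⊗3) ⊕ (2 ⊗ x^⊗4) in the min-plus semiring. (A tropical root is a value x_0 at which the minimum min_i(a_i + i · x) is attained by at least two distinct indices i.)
Roots: {-2, -1, 0, 4}

Each tropical root is a break point of the lower envelope of the lines y = a_i + i · x (there are 5 lines, with slopes 0, 1, ..., 4). Only the lines that attain the minimum somewhere contribute to roots; other lines are dominated. Here the surviving (envelope) indices are i = 4, i = 3, i = 2, i = 1, i = 0.
Intersections between consecutive envelope lines give the roots: for adjacent envelope indices i < j the intersection is x = (a_i − a_j) / (j − i). Reading off the sorted break points: {-2, -1, 0, 4}.
Verification: at each break x_0, at least two indices attain the minimum of min_i(a_i + i · x_0).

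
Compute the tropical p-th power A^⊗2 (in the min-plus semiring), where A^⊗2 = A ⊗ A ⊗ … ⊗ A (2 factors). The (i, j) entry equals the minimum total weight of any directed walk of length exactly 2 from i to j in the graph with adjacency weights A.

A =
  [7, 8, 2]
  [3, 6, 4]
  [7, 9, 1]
A^⊗2 =
  [9, 11, 3]
  [9, 11, 5]
  [8, 10, 2]

Each entry (A^⊗2)_ij equals the minimum over all length-2 walks i = v_0 → v_1 → … → v_2 = j of Σ_t A[v_t][v_{t+1}]. For example, for (i, j) = (0, 2) we minimise over 3 possible intermediate vertex sequences; the minimum is 3, attained along the walk 0 → 2 → 2.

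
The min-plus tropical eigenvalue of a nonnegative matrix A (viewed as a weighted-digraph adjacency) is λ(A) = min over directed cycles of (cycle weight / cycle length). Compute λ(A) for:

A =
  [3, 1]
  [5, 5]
λ(A) = 3

Enumerate directed cycles and compute their means (weight / length). Sample:
  cycle 0 → 0: weight = 3, length = 1, mean = 3/1 ≈ 3.000
  cycle 1 → 1: weight = 5, length = 1, mean = 5/1 ≈ 5.000
  cycle 0 → 1 → 0: weight = 6, length = 2, mean = 6/2 ≈ 3.000
  cycle 1 → 0 → 1: weight = 6, length = 2, mean = 6/2 ≈ 3.000
Minimum mean = 3.000, attained e.g. along the cycle 0 → 0 with weight 3 and length 1. So λ(A) = 3/1 = 3.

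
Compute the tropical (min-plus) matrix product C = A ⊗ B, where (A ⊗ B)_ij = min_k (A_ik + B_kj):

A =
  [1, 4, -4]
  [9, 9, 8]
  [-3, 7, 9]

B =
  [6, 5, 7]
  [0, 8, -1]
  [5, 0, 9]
A ⊗ B =
  [1, -4, 3]
  [9, 8, 8]
  [3, 2, 4]

Apply the min-plus product entry-by-entry:
  C[0][0] = min over k of (A[0][0] + B[0][0] = 1 + 6 = 7, A[0][1] + B[1][0] = 4 + 0 = 4, A[0][2] + B[2][0] = -4 + 5 = 1) = 1 (attained at k = 2)
  C[0][1] = min over k of (A[0][0] + B[0][1] = 1 + 5 = 6, A[0][1] + B[1][1] = 4 + 8 = 12, A[0][2] + B[2][1] = -4 + 0 = -4) = -4 (attained at k = 2)
  C[0][2] = min over k of (A[0][0] + B[0][2] = 1 + 7 = 8, A[0][1] + B[1][2] = 4 + -1 = 3, A[0][2] + B[2][2] = -4 + 9 = 5) = 3 (attained at k = 1)
  C[1][0] = min over k of (A[1][0] + B[0][0] = 9 + 6 = 15, A[1][1] + B[1][0] = 9 + 0 = 9, A[1][2] + B[2][0] = 8 + 5 = 13) = 9 (attained at k = 1)
  C[1][1] = min over k of (A[1][0] + B[0][1] = 9 + 5 = 14, A[1][1] + B[1][1] = 9 + 8 = 17, A[1][2] + B[2][1] = 8 + 0 = 8) = 8 (attained at k = 2)
  C[1][2] = min over k of (A[1][0] + B[0][2] = 9 + 7 = 16, A[1][1] + B[1][2] = 9 + -1 = 8, A[1][2] + B[2][2] = 8 + 9 = 17) = 8 (attained at k = 1)
  C[2][0] = min over k of (A[2][0] + B[0][0] = -3 + 6 = 3, A[2][1] + B[1][0] = 7 + 0 = 7, A[2][2] + B[2][0] = 9 + 5 = 14) = 3 (attained at k = 0)
  C[2][1] = min over k of (A[2][0] + B[0][1] = -3 + 5 = 2, A[2][1] + B[1][1] = 7 + 8 = 15, A[2][2] + B[2][1] = 9 + 0 = 9) = 2 (attained at k = 0)
  C[2][2] = min over k of (A[2][0] + B[0][2] = -3 + 7 = 4, A[2][1] + B[1][2] = 7 + -1 = 6, A[2][2] + B[2][2] = 9 + 9 = 18) = 4 (attained at k = 0)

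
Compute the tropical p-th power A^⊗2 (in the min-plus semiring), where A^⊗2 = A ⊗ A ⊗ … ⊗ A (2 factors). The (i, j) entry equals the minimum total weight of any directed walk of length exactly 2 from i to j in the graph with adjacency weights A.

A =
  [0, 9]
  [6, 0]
A^⊗2 =
  [0, 9]
  [6, 0]

Each entry (A^⊗2)_ij equals the minimum over all length-2 walks i = v_0 → v_1 → … → v_2 = j of Σ_t A[v_t][v_{t+1}]. For example, for (i, j) = (0, 1) we minimise over 2 possible intermediate vertex sequences; the minimum is 9, attained along the walk 0 → 0 → 1.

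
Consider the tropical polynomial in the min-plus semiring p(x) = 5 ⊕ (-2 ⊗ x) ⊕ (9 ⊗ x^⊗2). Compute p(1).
p(1) = -1

A tropical monomial a ⊗ x^⊗i evaluates to a + i · x. Evaluating each term at x = 1:
  Term 0 contributes 5 + 0 · 1 = 5
  Term 1 contributes -2 + 1 · 1 = -1
  Term 2 contributes 9 + 2 · 1 = 11
p(1) = ⊕ of these = min[5, -1, 11] = -1.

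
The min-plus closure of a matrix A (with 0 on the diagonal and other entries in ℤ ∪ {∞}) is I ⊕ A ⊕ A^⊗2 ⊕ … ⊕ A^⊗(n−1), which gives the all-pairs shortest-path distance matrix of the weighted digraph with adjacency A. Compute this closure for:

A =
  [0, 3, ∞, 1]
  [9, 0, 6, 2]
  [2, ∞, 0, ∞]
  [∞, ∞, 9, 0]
Closure =
  [0, 3, 9, 1]
  [8, 0, 6, 2]
  [2, 5, 0, 3]
  [11, 14, 9, 0]

This is the Floyd-Warshall all-pairs shortest-path computation. For each intermediate vertex k = 0, 1, …, 3, update dist[i][j] ← min(dist[i][j], dist[i][k] + dist[k][j]). The final matrix gives, for each (i, j), the minimum total weight of any directed path from i to j (possibly empty when i = j).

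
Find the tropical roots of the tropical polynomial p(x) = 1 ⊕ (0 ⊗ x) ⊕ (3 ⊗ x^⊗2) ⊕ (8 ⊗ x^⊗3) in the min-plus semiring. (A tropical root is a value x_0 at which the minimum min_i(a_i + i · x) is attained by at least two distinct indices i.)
Roots: {-5, -3, 1}

Each tropical root is a break point of the lower envelope of the lines y = a_i + i · x (there are 4 lines, with slopes 0, 1, ..., 3). Only the lines that attain the minimum somewhere contribute to roots; other lines are dominated. Here the surviving (envelope) indices are i = 3, i = 2, i = 1, i = 0.
Intersections between consecutive envelope lines give the roots: for adjacent envelope indices i < j the intersection is x = (a_i − a_j) / (j − i). Reading off the sorted break points: {-5, -3, 1}.
Verification: at each break x_0, at least two indices attain the minimum of min_i(a_i + i · x_0).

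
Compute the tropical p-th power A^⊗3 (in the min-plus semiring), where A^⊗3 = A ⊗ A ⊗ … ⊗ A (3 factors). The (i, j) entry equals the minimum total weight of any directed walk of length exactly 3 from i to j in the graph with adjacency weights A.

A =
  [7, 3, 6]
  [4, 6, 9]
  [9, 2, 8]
A^⊗3 =
  [12, 10, 13]
  [11, 12, 16]
  [12, 9, 12]

Each entry (A^⊗3)_ij equals the minimum over all length-3 walks i = v_0 → v_1 → … → v_3 = j of Σ_t A[v_t][v_{t+1}]. For example, for (i, j) = (0, 2) we minimise over 9 possible intermediate vertex sequences; the minimum is 13, attained along the walk 0 → 1 → 0 → 2.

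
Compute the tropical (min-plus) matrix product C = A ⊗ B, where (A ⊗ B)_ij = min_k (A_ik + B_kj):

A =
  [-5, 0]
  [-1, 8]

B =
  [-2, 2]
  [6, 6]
A ⊗ B =
  [-7, -3]
  [-3, 1]

Apply the min-plus product entry-by-entry:
  C[0][0] = min over k of (A[0][0] + B[0][0] = -5 + -2 = -7, A[0][1] + B[1][0] = 0 + 6 = 6) = -7 (attained at k = 0)
  C[0][1] = min over k of (A[0][0] + B[0][1] = -5 + 2 = -3, A[0][1] + B[1][1] = 0 + 6 = 6) = -3 (attained at k = 0)
  C[1][0] = min over k of (A[1][0] + B[0][0] = -1 + -2 = -3, A[1][1] + B[1][0] = 8 + 6 = 14) = -3 (attained at k = 0)
  C[1][1] = min over k of (A[1][0] + B[0][1] = -1 + 2 = 1, A[1][1] + B[1][1] = 8 + 6 = 14) = 1 (attained at k = 0)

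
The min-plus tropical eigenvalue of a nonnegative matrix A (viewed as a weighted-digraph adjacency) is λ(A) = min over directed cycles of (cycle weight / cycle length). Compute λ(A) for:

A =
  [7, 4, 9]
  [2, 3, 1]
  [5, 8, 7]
λ(A) = 3

Enumerate directed cycles and compute their means (weight / length). Sample:
  cycle 0 → 0: weight = 7, length = 1, mean = 7/1 ≈ 7.000
  cycle 1 → 1: weight = 3, length = 1, mean = 3/1 ≈ 3.000
  cycle 2 → 2: weight = 7, length = 1, mean = 7/1 ≈ 7.000
  cycle 0 → 1 → 0: weight = 6, length = 2, mean = 6/2 ≈ 3.000
  cycle 0 → 2 → 0: weight = 14, length = 2, mean = 14/2 ≈ 7.000
  cycle 1 → 0 → 1: weight = 6, length = 2, mean = 6/2 ≈ 3.000
Minimum mean = 3.000, attained e.g. along the cycle 1 → 1 with weight 3 and length 1. So λ(A) = 3/1 = 3.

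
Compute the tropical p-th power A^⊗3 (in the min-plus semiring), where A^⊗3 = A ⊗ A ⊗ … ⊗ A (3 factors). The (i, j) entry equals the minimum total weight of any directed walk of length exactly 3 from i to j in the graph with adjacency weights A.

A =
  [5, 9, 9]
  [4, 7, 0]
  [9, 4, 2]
A^⊗3 =
  [15, 13, 11]
  [8, 6, 4]
  [10, 8, 6]

Each entry (A^⊗3)_ij equals the minimum over all length-3 walks i = v_0 → v_1 → … → v_3 = j of Σ_t A[v_t][v_{t+1}]. For example, for (i, j) = (0, 2) we minimise over 9 possible intermediate vertex sequences; the minimum is 11, attained along the walk 0 → 1 → 2 → 2.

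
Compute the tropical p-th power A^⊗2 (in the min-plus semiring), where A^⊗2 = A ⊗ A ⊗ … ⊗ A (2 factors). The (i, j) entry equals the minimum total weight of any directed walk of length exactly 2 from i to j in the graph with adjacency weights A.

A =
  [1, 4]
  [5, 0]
A^⊗2 =
  [2, 4]
  [5, 0]

Each entry (A^⊗2)_ij equals the minimum over all length-2 walks i = v_0 → v_1 → … → v_2 = j of Σ_t A[v_t][v_{t+1}]. For example, for (i, j) = (0, 1) we minimise over 2 possible intermediate vertex sequences; the minimum is 4, attained along the walk 0 → 1 → 1.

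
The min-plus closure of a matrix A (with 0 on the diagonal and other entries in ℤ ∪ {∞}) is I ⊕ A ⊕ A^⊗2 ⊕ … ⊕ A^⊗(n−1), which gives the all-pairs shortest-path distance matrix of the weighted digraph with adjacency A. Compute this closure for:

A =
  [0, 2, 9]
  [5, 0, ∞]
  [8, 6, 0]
Closure =
  [0, 2, 9]
  [5, 0, 14]
  [8, 6, 0]

This is the Floyd-Warshall all-pairs shortest-path computation. For each intermediate vertex k = 0, 1, …, 2, update dist[i][j] ← min(dist[i][j], dist[i][k] + dist[k][j]). The final matrix gives, for each (i, j), the minimum total weight of any directed path from i to j (possibly empty when i = j).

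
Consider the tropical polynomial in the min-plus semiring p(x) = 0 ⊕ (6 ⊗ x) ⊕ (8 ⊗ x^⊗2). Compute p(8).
p(8) = 0

A tropical monomial a ⊗ x^⊗i evaluates to a + i · x. Evaluating each term at x = 8:
  Term 0 contributes 0 + 0 · 8 = 0
  Term 1 contributes 6 + 1 · 8 = 14
  Term 2 contributes 8 + 2 · 8 = 24
p(8) = ⊕ of these = min[0, 14, 24] = 0.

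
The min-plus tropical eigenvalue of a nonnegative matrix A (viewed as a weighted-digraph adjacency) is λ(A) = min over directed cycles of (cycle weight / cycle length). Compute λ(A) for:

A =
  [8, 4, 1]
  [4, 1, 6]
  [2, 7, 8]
λ(A) = 1

Enumerate directed cycles and compute their means (weight / length). Sample:
  cycle 0 → 0: weight = 8, length = 1, mean = 8/1 ≈ 8.000
  cycle 1 → 1: weight = 1, length = 1, mean = 1/1 ≈ 1.000
  cycle 2 → 2: weight = 8, length = 1, mean = 8/1 ≈ 8.000
  cycle 0 → 1 → 0: weight = 8, length = 2, mean = 8/2 ≈ 4.000
  cycle 0 → 2 → 0: weight = 3, length = 2, mean = 3/2 ≈ 1.500
  cycle 1 → 0 → 1: weight = 8, length = 2, mean = 8/2 ≈ 4.000
Minimum mean = 1.000, attained e.g. along the cycle 1 → 1 with weight 1 and length 1. So λ(A) = 1/1 = 1.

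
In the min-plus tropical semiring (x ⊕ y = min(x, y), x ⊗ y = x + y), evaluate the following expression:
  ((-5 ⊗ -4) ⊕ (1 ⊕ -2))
((-5 ⊗ -4) ⊕ (1 ⊕ -2)) = -9

Expand innermost to outermost. Recall ⊕ takes the minimum of its arguments and ⊗ takes their sum. Working out the expression ((-5 ⊗ -4) ⊕ (1 ⊕ -2)) gives -9.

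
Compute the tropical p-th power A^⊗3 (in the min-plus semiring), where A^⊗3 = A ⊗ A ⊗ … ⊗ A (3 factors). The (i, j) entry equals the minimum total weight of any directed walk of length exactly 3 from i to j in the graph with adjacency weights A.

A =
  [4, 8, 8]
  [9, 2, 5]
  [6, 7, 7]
A^⊗3 =
  [12, 12, 15]
  [13, 6, 9]
  [14, 11, 14]

Each entry (A^⊗3)_ij equals the minimum over all length-3 walks i = v_0 → v_1 → … → v_3 = j of Σ_t A[v_t][v_{t+1}]. For example, for (i, j) = (0, 2) we minimise over 9 possible intermediate vertex sequences; the minimum is 15, attained along the walk 0 → 1 → 1 → 2.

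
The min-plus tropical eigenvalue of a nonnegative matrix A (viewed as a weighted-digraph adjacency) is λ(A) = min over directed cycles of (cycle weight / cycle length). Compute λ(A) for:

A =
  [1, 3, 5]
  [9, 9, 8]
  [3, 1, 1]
λ(A) = 1

Enumerate directed cycles and compute their means (weight / length). Sample:
  cycle 0 → 0: weight = 1, length = 1, mean = 1/1 ≈ 1.000
  cycle 1 → 1: weight = 9, length = 1, mean = 9/1 ≈ 9.000
  cycle 2 → 2: weight = 1, length = 1, mean = 1/1 ≈ 1.000
  cycle 0 → 1 → 0: weight = 12, length = 2, mean = 12/2 ≈ 6.000
  cycle 0 → 2 → 0: weight = 8, length = 2, mean = 8/2 ≈ 4.000
  cycle 1 → 0 → 1: weight = 12, length = 2, mean = 12/2 ≈ 6.000
Minimum mean = 1.000, attained e.g. along the cycle 0 → 0 with weight 1 and length 1. So λ(A) = 1/1 = 1.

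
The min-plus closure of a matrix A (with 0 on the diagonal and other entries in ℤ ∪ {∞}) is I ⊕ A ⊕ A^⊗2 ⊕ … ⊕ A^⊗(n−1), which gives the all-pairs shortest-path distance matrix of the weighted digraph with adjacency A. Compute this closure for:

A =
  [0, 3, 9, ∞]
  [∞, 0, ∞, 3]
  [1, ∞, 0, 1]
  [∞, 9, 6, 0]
Closure =
  [0, 3, 9, 6]
  [10, 0, 9, 3]
  [1, 4, 0, 1]
  [7, 9, 6, 0]

This is the Floyd-Warshall all-pairs shortest-path computation. For each intermediate vertex k = 0, 1, …, 3, update dist[i][j] ← min(dist[i][j], dist[i][k] + dist[k][j]). The final matrix gives, for each (i, j), the minimum total weight of any directed path from i to j (possibly empty when i = j).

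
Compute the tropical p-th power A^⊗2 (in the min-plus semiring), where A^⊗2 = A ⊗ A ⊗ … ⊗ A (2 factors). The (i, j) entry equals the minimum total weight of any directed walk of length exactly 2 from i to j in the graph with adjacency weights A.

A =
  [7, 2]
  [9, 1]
A^⊗2 =
  [11, 3]
  [10, 2]

Each entry (A^⊗2)_ij equals the minimum over all length-2 walks i = v_0 → v_1 → … → v_2 = j of Σ_t A[v_t][v_{t+1}]. For example, for (i, j) = (0, 1) we minimise over 2 possible intermediate vertex sequences; the minimum is 3, attained along the walk 0 → 1 → 1.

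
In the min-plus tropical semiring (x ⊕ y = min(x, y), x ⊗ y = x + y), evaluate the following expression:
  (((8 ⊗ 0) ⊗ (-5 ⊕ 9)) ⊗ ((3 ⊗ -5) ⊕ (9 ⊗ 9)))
(((8 ⊗ 0) ⊗ (-5 ⊕ 9)) ⊗ ((3 ⊗ -5) ⊕ (9 ⊗ 9))) = 1

Expand innermost to outermost. Recall ⊕ takes the minimum of its arguments and ⊗ takes their sum. Working out the expression (((8 ⊗ 0) ⊗ (-5 ⊕ 9)) ⊗ ((3 ⊗ -5) ⊕ (9 ⊗ 9))) gives 1.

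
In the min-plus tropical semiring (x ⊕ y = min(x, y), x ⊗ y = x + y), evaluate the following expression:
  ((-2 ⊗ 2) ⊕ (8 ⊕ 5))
((-2 ⊗ 2) ⊕ (8 ⊕ 5)) = 0

Expand innermost to outermost. Recall ⊕ takes the minimum of its arguments and ⊗ takes their sum. Working out the expression ((-2 ⊗ 2) ⊕ (8 ⊕ 5)) gives 0.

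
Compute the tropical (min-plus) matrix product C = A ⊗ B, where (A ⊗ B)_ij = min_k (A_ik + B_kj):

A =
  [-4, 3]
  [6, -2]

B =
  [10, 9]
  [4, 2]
A ⊗ B =
  [6, 5]
  [2, 0]

Apply the min-plus product entry-by-entry:
  C[0][0] = min over k of (A[0][0] + B[0][0] = -4 + 10 = 6, A[0][1] + B[1][0] = 3 + 4 = 7) = 6 (attained at k = 0)
  C[0][1] = min over k of (A[0][0] + B[0][1] = -4 + 9 = 5, A[0][1] + B[1][1] = 3 + 2 = 5) = 5 (attained at k = 0)
  C[1][0] = min over k of (A[1][0] + B[0][0] = 6 + 10 = 16, A[1][1] + B[1][0] = -2 + 4 = 2) = 2 (attained at k = 1)
  C[1][1] = min over k of (A[1][0] + B[0][1] = 6 + 9 = 15, A[1][1] + B[1][1] = -2 + 2 = 0) = 0 (attained at k = 1)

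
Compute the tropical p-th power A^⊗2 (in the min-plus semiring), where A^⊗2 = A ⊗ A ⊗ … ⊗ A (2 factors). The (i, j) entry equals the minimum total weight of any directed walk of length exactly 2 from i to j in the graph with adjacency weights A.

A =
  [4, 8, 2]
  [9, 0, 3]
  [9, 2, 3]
A^⊗2 =
  [8, 4, 5]
  [9, 0, 3]
  [11, 2, 5]

Each entry (A^⊗2)_ij equals the minimum over all length-2 walks i = v_0 → v_1 → … → v_2 = j of Σ_t A[v_t][v_{t+1}]. For example, for (i, j) = (0, 2) we minimise over 3 possible intermediate vertex sequences; the minimum is 5, attained along the walk 0 → 2 → 2.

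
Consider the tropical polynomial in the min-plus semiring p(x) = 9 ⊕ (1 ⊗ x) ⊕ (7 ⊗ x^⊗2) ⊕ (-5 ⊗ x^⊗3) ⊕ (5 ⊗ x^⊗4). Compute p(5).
p(5) = 6

A tropical monomial a ⊗ x^⊗i evaluates to a + i · x. Evaluating each term at x = 5:
  Term 0 contributes 9 + 0 · 5 = 9
  Term 1 contributes 1 + 1 · 5 = 6
  Term 2 contributes 7 + 2 · 5 = 17
  Term 3 contributes -5 + 3 · 5 = 10
  Term 4 contributes 5 + 4 · 5 = 25
p(5) = ⊕ of these = min[9, 6, 17, 10, 25] = 6.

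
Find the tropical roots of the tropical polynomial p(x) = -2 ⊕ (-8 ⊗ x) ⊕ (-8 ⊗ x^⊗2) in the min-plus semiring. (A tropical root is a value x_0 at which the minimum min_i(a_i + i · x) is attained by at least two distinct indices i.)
Roots: {0, 6}

Each tropical root is a break point of the lower envelope of the lines y = a_i + i · x (there are 3 lines, with slopes 0, 1, ..., 2). Only the lines that attain the minimum somewhere contribute to roots; other lines are dominated. Here the surviving (envelope) indices are i = 2, i = 1, i = 0.
Intersections between consecutive envelope lines give the roots: for adjacent envelope indices i < j the intersection is x = (a_i − a_j) / (j − i). Reading off the sorted break points: {0, 6}.
Verification: at each break x_0, at least two indices attain the minimum of min_i(a_i + i · x_0).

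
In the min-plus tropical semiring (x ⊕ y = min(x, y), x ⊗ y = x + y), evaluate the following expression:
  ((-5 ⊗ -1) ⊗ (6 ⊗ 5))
((-5 ⊗ -1) ⊗ (6 ⊗ 5)) = 5

Expand innermost to outermost. Recall ⊕ takes the minimum of its arguments and ⊗ takes their sum. Working out the expression ((-5 ⊗ -1) ⊗ (6 ⊗ 5)) gives 5.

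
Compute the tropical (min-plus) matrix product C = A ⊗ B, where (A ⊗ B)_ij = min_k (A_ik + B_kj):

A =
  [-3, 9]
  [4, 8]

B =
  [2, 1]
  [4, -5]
A ⊗ B =
  [-1, -2]
  [6, 3]

Apply the min-plus product entry-by-entry:
  C[0][0] = min over k of (A[0][0] + B[0][0] = -3 + 2 = -1, A[0][1] + B[1][0] = 9 + 4 = 13) = -1 (attained at k = 0)
  C[0][1] = min over k of (A[0][0] + B[0][1] = -3 + 1 = -2, A[0][1] + B[1][1] = 9 + -5 = 4) = -2 (attained at k = 0)
  C[1][0] = min over k of (A[1][0] + B[0][0] = 4 + 2 = 6, A[1][1] + B[1][0] = 8 + 4 = 12) = 6 (attained at k = 0)
  C[1][1] = min over k of (A[1][0] + B[0][1] = 4 + 1 = 5, A[1][1] + B[1][1] = 8 + -5 = 3) = 3 (attained at k = 1)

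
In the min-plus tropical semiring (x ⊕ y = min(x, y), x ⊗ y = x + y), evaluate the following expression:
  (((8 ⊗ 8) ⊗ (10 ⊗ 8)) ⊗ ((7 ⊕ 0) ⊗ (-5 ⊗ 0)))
(((8 ⊗ 8) ⊗ (10 ⊗ 8)) ⊗ ((7 ⊕ 0) ⊗ (-5 ⊗ 0))) = 29

Expand innermost to outermost. Recall ⊕ takes the minimum of its arguments and ⊗ takes their sum. Working out the expression (((8 ⊗ 8) ⊗ (10 ⊗ 8)) ⊗ ((7 ⊕ 0) ⊗ (-5 ⊗ 0))) gives 29.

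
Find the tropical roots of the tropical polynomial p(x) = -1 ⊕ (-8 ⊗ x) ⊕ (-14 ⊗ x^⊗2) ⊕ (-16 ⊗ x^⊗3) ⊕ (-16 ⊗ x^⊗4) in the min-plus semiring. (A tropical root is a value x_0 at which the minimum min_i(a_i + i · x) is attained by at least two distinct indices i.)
Roots: {0, 2, 6, 7}

Each tropical root is a break point of the lower envelope of the lines y = a_i + i · x (there are 5 lines, with slopes 0, 1, ..., 4). Only the lines that attain the minimum somewhere contribute to roots; other lines are dominated. Here the surviving (envelope) indices are i = 4, i = 3, i = 2, i = 1, i = 0.
Intersections between consecutive envelope lines give the roots: for adjacent envelope indices i < j the intersection is x = (a_i − a_j) / (j − i). Reading off the sorted break points: {0, 2, 6, 7}.
Verification: at each break x_0, at least two indices attain the minimum of min_i(a_i + i · x_0).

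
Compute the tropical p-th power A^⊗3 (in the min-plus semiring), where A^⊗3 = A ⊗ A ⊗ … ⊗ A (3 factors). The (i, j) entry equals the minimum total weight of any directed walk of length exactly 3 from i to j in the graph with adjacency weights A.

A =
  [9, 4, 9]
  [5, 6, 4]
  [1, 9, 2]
A^⊗3 =
  [9, 13, 10]
  [7, 9, 8]
  [5, 7, 6]

Each entry (A^⊗3)_ij equals the minimum over all length-3 walks i = v_0 → v_1 → … → v_3 = j of Σ_t A[v_t][v_{t+1}]. For example, for (i, j) = (0, 2) we minimise over 9 possible intermediate vertex sequences; the minimum is 10, attained along the walk 0 → 1 → 2 → 2.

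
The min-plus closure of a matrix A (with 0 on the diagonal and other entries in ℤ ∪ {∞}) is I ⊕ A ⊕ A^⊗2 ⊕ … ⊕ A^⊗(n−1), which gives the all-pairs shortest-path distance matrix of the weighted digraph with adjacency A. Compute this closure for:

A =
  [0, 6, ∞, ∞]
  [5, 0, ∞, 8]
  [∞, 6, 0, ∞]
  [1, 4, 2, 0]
Closure =
  [0, 6, 16, 14]
  [5, 0, 10, 8]
  [11, 6, 0, 14]
  [1, 4, 2, 0]

This is the Floyd-Warshall all-pairs shortest-path computation. For each intermediate vertex k = 0, 1, …, 3, update dist[i][j] ← min(dist[i][j], dist[i][k] + dist[k][j]). The final matrix gives, for each (i, j), the minimum total weight of any directed path from i to j (possibly empty when i = j).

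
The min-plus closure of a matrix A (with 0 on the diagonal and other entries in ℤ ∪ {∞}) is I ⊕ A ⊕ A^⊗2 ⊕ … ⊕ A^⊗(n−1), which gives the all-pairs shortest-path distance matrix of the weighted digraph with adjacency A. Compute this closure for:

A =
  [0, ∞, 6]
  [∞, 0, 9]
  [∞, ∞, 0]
Closure =
  [0, ∞, 6]
  [∞, 0, 9]
  [∞, ∞, 0]

This is the Floyd-Warshall all-pairs shortest-path computation. For each intermediate vertex k = 0, 1, …, 2, update dist[i][j] ← min(dist[i][j], dist[i][k] + dist[k][j]). The final matrix gives, for each (i, j), the minimum total weight of any directed path from i to j (possibly empty when i = j).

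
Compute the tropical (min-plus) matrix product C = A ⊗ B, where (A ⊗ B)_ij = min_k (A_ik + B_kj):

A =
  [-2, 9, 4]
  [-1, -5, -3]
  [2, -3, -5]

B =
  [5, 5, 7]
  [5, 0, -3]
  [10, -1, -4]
A ⊗ B =
  [3, 3, 0]
  [0, -5, -8]
  [2, -6, -9]

Apply the min-plus product entry-by-entry:
  C[0][0] = min over k of (A[0][0] + B[0][0] = -2 + 5 = 3, A[0][1] + B[1][0] = 9 + 5 = 14, A[0][2] + B[2][0] = 4 + 10 = 14) = 3 (attained at k = 0)
  C[0][1] = min over k of (A[0][0] + B[0][1] = -2 + 5 = 3, A[0][1] + B[1][1] = 9 + 0 = 9, A[0][2] + B[2][1] = 4 + -1 = 3) = 3 (attained at k = 0)
  C[0][2] = min over k of (A[0][0] + B[0][2] = -2 + 7 = 5, A[0][1] + B[1][2] = 9 + -3 = 6, A[0][2] + B[2][2] = 4 + -4 = 0) = 0 (attained at k = 2)
  C[1][0] = min over k of (A[1][0] + B[0][0] = -1 + 5 = 4, A[1][1] + B[1][0] = -5 + 5 = 0, A[1][2] + B[2][0] = -3 + 10 = 7) = 0 (attained at k = 1)
  C[1][1] = min over k of (A[1][0] + B[0][1] = -1 + 5 = 4, A[1][1] + B[1][1] = -5 + 0 = -5, A[1][2] + B[2][1] = -3 + -1 = -4) = -5 (attained at k = 1)
  C[1][2] = min over k of (A[1][0] + B[0][2] = -1 + 7 = 6, A[1][1] + B[1][2] = -5 + -3 = -8, A[1][2] + B[2][2] = -3 + -4 = -7) = -8 (attained at k = 1)
  C[2][0] = min over k of (A[2][0] + B[0][0] = 2 + 5 = 7, A[2][1] + B[1][0] = -3 + 5 = 2, A[2][2] + B[2][0] = -5 + 10 = 5) = 2 (attained at k = 1)
  C[2][1] = min over k of (A[2][0] + B[0][1] = 2 + 5 = 7, A[2][1] + B[1][1] = -3 + 0 = -3, A[2][2] + B[2][1] = -5 + -1 = -6) = -6 (attained at k = 2)
  C[2][2] = min over k of (A[2][0] + B[0][2] = 2 + 7 = 9, A[2][1] + B[1][2] = -3 + -3 = -6, A[2][2] + B[2][2] = -5 + -4 = -9) = -9 (attained at k = 2)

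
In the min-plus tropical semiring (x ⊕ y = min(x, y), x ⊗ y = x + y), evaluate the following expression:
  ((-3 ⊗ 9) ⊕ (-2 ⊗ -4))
((-3 ⊗ 9) ⊕ (-2 ⊗ -4)) = -6

Expand innermost to outermost. Recall ⊕ takes the minimum of its arguments and ⊗ takes their sum. Working out the expression ((-3 ⊗ 9) ⊕ (-2 ⊗ -4)) gives -6.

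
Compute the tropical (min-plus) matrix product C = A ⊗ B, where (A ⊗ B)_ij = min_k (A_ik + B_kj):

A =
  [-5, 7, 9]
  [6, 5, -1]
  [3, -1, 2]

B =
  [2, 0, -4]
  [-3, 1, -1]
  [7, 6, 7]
A ⊗ B =
  [-3, -5, -9]
  [2, 5, 2]
  [-4, 0, -2]

Apply the min-plus product entry-by-entry:
  C[0][0] = min over k of (A[0][0] + B[0][0] = -5 + 2 = -3, A[0][1] + B[1][0] = 7 + -3 = 4, A[0][2] + B[2][0] = 9 + 7 = 16) = -3 (attained at k = 0)
  C[0][1] = min over k of (A[0][0] + B[0][1] = -5 + 0 = -5, A[0][1] + B[1][1] = 7 + 1 = 8, A[0][2] + B[2][1] = 9 + 6 = 15) = -5 (attained at k = 0)
  C[0][2] = min over k of (A[0][0] + B[0][2] = -5 + -4 = -9, A[0][1] + B[1][2] = 7 + -1 = 6, A[0][2] + B[2][2] = 9 + 7 = 16) = -9 (attained at k = 0)
  C[1][0] = min over k of (A[1][0] + B[0][0] = 6 + 2 = 8, A[1][1] + B[1][0] = 5 + -3 = 2, A[1][2] + B[2][0] = -1 + 7 = 6) = 2 (attained at k = 1)
  C[1][1] = min over k of (A[1][0] + B[0][1] = 6 + 0 = 6, A[1][1] + B[1][1] = 5 + 1 = 6, A[1][2] + B[2][1] = -1 + 6 = 5) = 5 (attained at k = 2)
  C[1][2] = min over k of (A[1][0] + B[0][2] = 6 + -4 = 2, A[1][1] + B[1][2] = 5 + -1 = 4, A[1][2] + B[2][2] = -1 + 7 = 6) = 2 (attained at k = 0)
  C[2][0] = min over k of (A[2][0] + B[0][0] = 3 + 2 = 5, A[2][1] + B[1][0] = -1 + -3 = -4, A[2][2] + B[2][0] = 2 + 7 = 9) = -4 (attained at k = 1)
  C[2][1] = min over k of (A[2][0] + B[0][1] = 3 + 0 = 3, A[2][1] + B[1][1] = -1 + 1 = 0, A[2][2] + B[2][1] = 2 + 6 = 8) = 0 (attained at k = 1)
  C[2][2] = min over k of (A[2][0] + B[0][2] = 3 + -4 = -1, A[2][1] + B[1][2] = -1 + -1 = -2, A[2][2] + B[2][2] = 2 + 7 = 9) = -2 (attained at k = 1)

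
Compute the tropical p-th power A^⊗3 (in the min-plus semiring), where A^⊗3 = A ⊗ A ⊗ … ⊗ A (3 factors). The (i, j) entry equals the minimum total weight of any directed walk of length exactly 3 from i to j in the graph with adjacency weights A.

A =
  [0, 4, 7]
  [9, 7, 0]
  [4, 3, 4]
A^⊗3 =
  [0, 4, 4]
  [4, 7, 3]
  [4, 6, 7]

Each entry (A^⊗3)_ij equals the minimum over all length-3 walks i = v_0 → v_1 → … → v_3 = j of Σ_t A[v_t][v_{t+1}]. For example, for (i, j) = (0, 2) we minimise over 9 possible intermediate vertex sequences; the minimum is 4, attained along the walk 0 → 0 → 1 → 2.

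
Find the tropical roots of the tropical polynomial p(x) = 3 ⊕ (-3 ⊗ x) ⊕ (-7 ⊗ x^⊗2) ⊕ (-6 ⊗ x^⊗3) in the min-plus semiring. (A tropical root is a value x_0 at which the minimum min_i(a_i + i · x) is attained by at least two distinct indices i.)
Roots: {-1, 4, 6}

Each tropical root is a break point of the lower envelope of the lines y = a_i + i · x (there are 4 lines, with slopes 0, 1, ..., 3). Only the lines that attain the minimum somewhere contribute to roots; other lines are dominated. Here the surviving (envelope) indices are i = 3, i = 2, i = 1, i = 0.
Intersections between consecutive envelope lines give the roots: for adjacent envelope indices i < j the intersection is x = (a_i − a_j) / (j − i). Reading off the sorted break points: {-1, 4, 6}.
Verification: at each break x_0, at least two indices attain the minimum of min_i(a_i + i · x_0).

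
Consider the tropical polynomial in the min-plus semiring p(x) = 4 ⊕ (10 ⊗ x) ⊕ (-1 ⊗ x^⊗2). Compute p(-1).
p(-1) = -3

A tropical monomial a ⊗ x^⊗i evaluates to a + i · x. Evaluating each term at x = -1:
  Term 0 contributes 4 + 0 · -1 = 4
  Term 1 contributes 10 + 1 · -1 = 9
  Term 2 contributes -1 + 2 · -1 = -3
p(-1) = ⊕ of these = min[4, 9, -3] = -3.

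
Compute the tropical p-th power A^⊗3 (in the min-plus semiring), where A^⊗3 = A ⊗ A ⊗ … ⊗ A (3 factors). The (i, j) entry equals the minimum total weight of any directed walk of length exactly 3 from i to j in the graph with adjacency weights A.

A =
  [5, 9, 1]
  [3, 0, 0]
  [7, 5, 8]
A^⊗3 =
  [9, 6, 6]
  [3, 0, 0]
  [8, 5, 5]

Each entry (A^⊗3)_ij equals the minimum over all length-3 walks i = v_0 → v_1 → … → v_3 = j of Σ_t A[v_t][v_{t+1}]. For example, for (i, j) = (0, 2) we minimise over 9 possible intermediate vertex sequences; the minimum is 6, attained along the walk 0 → 2 → 1 → 2.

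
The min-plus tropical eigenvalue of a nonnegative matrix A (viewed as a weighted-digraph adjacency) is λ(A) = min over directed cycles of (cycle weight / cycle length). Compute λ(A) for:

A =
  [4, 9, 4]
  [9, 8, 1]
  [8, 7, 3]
λ(A) = 3

Enumerate directed cycles and compute their means (weight / length). Sample:
  cycle 0 → 0: weight = 4, length = 1, mean = 4/1 ≈ 4.000
  cycle 1 → 1: weight = 8, length = 1, mean = 8/1 ≈ 8.000
  cycle 2 → 2: weight = 3, length = 1, mean = 3/1 ≈ 3.000
  cycle 0 → 1 → 0: weight = 18, length = 2, mean = 18/2 ≈ 9.000
  cycle 0 → 2 → 0: weight = 12, length = 2, mean = 12/2 ≈ 6.000
  cycle 1 → 0 → 1: weight = 18, length = 2, mean = 18/2 ≈ 9.000
Minimum mean = 3.000, attained e.g. along the cycle 2 → 2 with weight 3 and length 1. So λ(A) = 3/1 = 3.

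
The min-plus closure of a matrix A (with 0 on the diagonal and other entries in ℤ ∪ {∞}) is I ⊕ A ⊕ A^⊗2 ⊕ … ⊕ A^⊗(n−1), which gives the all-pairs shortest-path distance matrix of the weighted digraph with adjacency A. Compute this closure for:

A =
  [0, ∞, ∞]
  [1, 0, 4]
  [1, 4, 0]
Closure =
  [0, ∞, ∞]
  [1, 0, 4]
  [1, 4, 0]

This is the Floyd-Warshall all-pairs shortest-path computation. For each intermediate vertex k = 0, 1, …, 2, update dist[i][j] ← min(dist[i][j], dist[i][k] + dist[k][j]). The final matrix gives, for each (i, j), the minimum total weight of any directed path from i to j (possibly empty when i = j).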